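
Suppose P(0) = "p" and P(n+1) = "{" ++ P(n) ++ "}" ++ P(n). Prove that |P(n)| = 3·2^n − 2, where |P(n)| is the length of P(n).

Base case: |P(0)| = 1, and 3·2^0 − 2 = 1.
Assume |P(j)| = 3·2^j − 2.
Then |P(j+1)| = 1 + |P(j)| + 1 + |P(j)| = 2|P(j)| + 2 = 2(3·2^j − 2) + 2 = 3·2^{j+1} − 4 + 2 = 3·2^{j+1} − 2.
So the formula holds for j+1, and by induction |P(n)| = 3·2^n − 2 for all n ≥ 0.

|P(n)| = 3·2^n − 2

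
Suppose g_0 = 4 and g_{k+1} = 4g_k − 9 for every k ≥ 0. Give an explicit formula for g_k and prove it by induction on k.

Claim: g_k = 4^k + 3.

Base case: g_0 = 4, and 4^0 + 3 = 1 + 3 = 4.
Assume g_j = 4^j + 3 for some j ≥ 0.
Then g_{j+1} = 4g_j − 9 = 4·(4^j + 3) − 9 = 4^{j+1} + 12 − 9 = 4^{j+1} + 3.
By induction, g_k = 4^k + 3 for all k ≥ 0.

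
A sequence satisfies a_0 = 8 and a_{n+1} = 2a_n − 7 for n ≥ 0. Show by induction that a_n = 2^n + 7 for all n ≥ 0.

Base case: a_0 = 8, and 2^0 + 7 = 1 + 7 = 8.
Assume a_m = 2^m + 7 for some m ≥ 0.
Then a_{m+1} = 2a_m − 7 = 2·(2^m + 7) − 7 = 2^{m+1} + 14 − 7 = 2^{m+1} + 7.
Hence a_n = 2^n + 7 for every n ≥ 0, by induction.

a_n = 2^n + 7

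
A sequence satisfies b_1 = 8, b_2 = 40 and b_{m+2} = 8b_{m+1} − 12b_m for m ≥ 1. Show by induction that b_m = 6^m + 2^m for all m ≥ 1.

Base cases: b_1 = 8 and 6^1 + 2^1 = 8; b_2 = 40 and 6^2 + 2^2 = 40.
Assume b_i = 6^i + 2^i for all 1 ≤ i ≤ j, where j ≥ 2.
Then b_{j+1} = 8b_j − 12b_{j−1} = 8·(6^j + 2^j) − 12·(6^{j−1} + 2^{j−1}) = (8·6 − 12)6^{j−1} + (8·2 − 12)2^{j−1} = 36·6^{j−1} + 4·2^{j−1} = 6^{j+1} + 2^{j+1}.
This completes the inductive step, so b_m = 6^m + 2^m for all m ≥ 1.

b_m = 6^m + 2^m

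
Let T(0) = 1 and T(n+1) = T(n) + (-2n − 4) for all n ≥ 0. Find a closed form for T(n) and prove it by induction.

Claim: T(n) = -n^2 − 3n + 1.

Base case: T(0) = 1, and -0^2 − 3·0 + 1 = 1.
Assume T(j) = -j^2 − 3j + 1.
Then T(j+1) = T(j) + (-2j − 4) = (-j^2 − 3j + 1) + (-2j − 4) = -j^2 − 5j − 3,
and -(j+1)^2 − 3·(j+1) + 1 = -j^2 − 5j − 3.
This completes the inductive step, so T(n) = -n^2 − 3n + 1 for all n ≥ 0.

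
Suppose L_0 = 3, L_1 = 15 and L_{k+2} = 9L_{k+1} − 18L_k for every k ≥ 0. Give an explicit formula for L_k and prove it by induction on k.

Claim: L_k = 2·6^k + 3^k.

Base cases: L_0 = 3 and 2·6^0 + 3^0 = 3; L_1 = 15 and 2·6^1 + 3^1 = 15.
Assume L_j = 2·6^j + 3^j for all 0 ≤ j ≤ r, where r ≥ 1.
Then L_{r+1} = 9L_r − 18L_{r−1} = 9·(2·6^r + 3^r) − 18·(2·6^{r−1} + 3^{r−1}) = 2·(9·6 − 18)6^{r−1} + (9·3 − 18)3^{r−1} = 72·6^{r−1} + 9·3^{r−1} = 2·6^{r+1} + 3^{r+1}.
By strong induction, L_k = 2·6^k + 3^k for all k ≥ 0.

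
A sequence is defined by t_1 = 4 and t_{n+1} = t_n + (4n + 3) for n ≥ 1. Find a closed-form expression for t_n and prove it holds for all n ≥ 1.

Claim: t_n = 2n^2 + n + 1.

Base case: t_1 = 4, and 2·1^2 + 1 + 1 = 4.
Assume t_k = 2k^2 + k + 1.
Then t_{k+1} = t_k + (4k + 3) = (2k^2 + k + 1) + (4k + 3) = 2k^2 + 5k + 4,
and 2·(k+1)^2 + (k+1) + 1 = 2k^2 + 5k + 4.
By induction, t_n = 2n^2 + n + 1 for all n ≥ 1.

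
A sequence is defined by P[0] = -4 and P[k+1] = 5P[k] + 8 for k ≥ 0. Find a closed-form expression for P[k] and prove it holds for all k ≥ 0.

Claim: P[k] = -2·5^k − 2.

Base case: P[0] = -4, and -2·5^0 − 2 = -2 − 2 = -4.
Assume P[r] = -2·5^r − 2 for some r ≥ 0.
Then P[r+1] = 5P[r] + 8 = 5·(-2·5^r − 2) + 8 = -10·5^r − 10 + 8 = -2·5^{r+1} − 2.
This completes the inductive step, so P[k] = -2·5^k − 2 for all k ≥ 0.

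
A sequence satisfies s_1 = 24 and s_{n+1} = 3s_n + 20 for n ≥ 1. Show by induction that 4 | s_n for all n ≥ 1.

Base case: s_1 = 24 = 4·6, so 4 | s_1.
Assume 4 | s_r, so s_r = 4t for some integer t.
Then s_{r+1} = 3s_r + 20 = 3·(4t) + 20 = 4(3t + 5), so 4 | s_{r+1}.
By induction, 4 | s_n for all n ≥ 1.

4 | s_n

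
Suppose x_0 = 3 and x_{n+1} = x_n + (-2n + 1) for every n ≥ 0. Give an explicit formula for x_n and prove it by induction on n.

Claim: x_n = -n^2 + 2n + 3.

Base case: x_0 = 3, and -0^2 + 2·0 + 3 = 3.
Assume x_r = -r^2 + 2r + 3.
Then x_{r+1} = x_r + (-2r + 1) = (-r^2 + 2r + 3) + (-2r + 1) = -r^2 + 4,
and -(r+1)^2 + 2·(r+1) + 3 = -r^2 + 4.
By induction, x_n = -n^2 + 2n + 3 for all n ≥ 0.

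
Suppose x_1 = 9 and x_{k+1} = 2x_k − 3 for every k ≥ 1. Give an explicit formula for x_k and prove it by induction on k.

Claim: x_k = 3·2^k + 3.

Base case: x_1 = 9, and 3·2^1 + 3 = 6 + 3 = 9.
Assume x_j = 3·2^j + 3 for some j ≥ 1.
Then x_{j+1} = 2x_j − 3 = 2·(3·2^j + 3) − 3 = 6·2^j + 6 − 3 = 3·2^{j+1} + 3.
So the formula holds for j+1, and by induction x_k = 3·2^k + 3 for all k ≥ 1.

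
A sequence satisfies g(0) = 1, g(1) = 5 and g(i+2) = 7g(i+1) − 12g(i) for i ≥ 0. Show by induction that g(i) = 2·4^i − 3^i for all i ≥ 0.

Base cases: g(0) = 1 and 2·4^0 − 3^0 = 1; g(1) = 5 and 2·4^1 − 3^1 = 5.
Assume g(t) = 2·4^t − 3^t for all 0 ≤ t ≤ j, where j ≥ 1.
Then g(j+1) = 7g(j) − 12g(j−1) = 7·(2·4^j − 3^j) − 12·(2·4^{j−1} − 3^{j−1}) = 2·(7·4 − 12)4^{j−1} − (7·3 − 12)3^{j−1} = 32·4^{j−1} − 9·3^{j−1} = 2·4^{j+1} − 3^{j+1}.
Hence g(i) = 2·4^i − 3^i for every i ≥ 0, by strong induction.

g(i) = 2·4^i − 3^i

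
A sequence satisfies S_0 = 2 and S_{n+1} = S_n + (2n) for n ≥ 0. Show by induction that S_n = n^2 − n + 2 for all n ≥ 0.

Base case: S_0 = 2, and 0^2 − 0 + 2 = 2.
Assume S_m = m^2 − m + 2.
Then S_{m+1} = S_m + (2m) = (m^2 − m + 2) + (2m) = m^2 + m + 2,
and (m+1)^2 − (m+1) + 2 = m^2 + m + 2.
Hence S_n = n^2 − n + 2 for every n ≥ 0, by induction.

S_n = n^2 − n + 2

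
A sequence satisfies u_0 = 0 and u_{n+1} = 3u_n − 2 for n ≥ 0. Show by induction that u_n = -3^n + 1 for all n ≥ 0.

Base case: u_0 = 0, and -3^0 + 1 = -1 + 1 = 0.
Assume u_r = -3^r + 1 for some r ≥ 0.
Then u_{r+1} = 3u_r − 2 = 3·(-3^r + 1) − 2 = -3^{r+1} + 3 − 2 = -3^{r+1} + 1.
Hence u_n = -3^n + 1 for every n ≥ 0, by induction.

u_n = -3^n + 1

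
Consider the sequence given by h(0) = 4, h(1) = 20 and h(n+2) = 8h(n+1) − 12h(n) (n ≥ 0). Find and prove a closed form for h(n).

Claim: h(n) = 3·6^n + 2^n.

Base cases: h(0) = 4 and 3·6^0 + 2^0 = 4; h(1) = 20 and 3·6^1 + 2^1 = 20.
Assume h(j) = 3·6^j + 2^j for all 0 ≤ j ≤ r, where r ≥ 1.
Then h(r+1) = 8h(r) − 12h(r−1) = 8·(3·6^r + 2^r) − 12·(3·6^{r−1} + 2^{r−1}) = 3·(8·6 − 12)6^{r−1} + (8·2 − 12)2^{r−1} = 108·6^{r−1} + 4·2^{r−1} = 3·6^{r+1} + 2^{r+1}.
So the formula holds for r+1, and by strong induction h(n) = 3·6^n + 2^n for all n ≥ 0.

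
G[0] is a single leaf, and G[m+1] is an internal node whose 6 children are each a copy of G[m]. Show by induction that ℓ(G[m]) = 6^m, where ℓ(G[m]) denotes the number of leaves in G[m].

Base case: ℓ(G[0]) = 1, and 6^0 = 1.
Assume ℓ(G[r]) = 6^r.
Then ℓ(G[r+1]) = 6·ℓ(G[r]) = 6·6^r = 6^{r+1}.
By induction, ℓ(G[m]) = 6^m for all m ≥ 0.

ℓ(G[m]) = 6^m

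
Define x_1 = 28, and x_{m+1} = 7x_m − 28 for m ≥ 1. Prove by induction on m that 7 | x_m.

Base case: x_1 = 28 = 7·4, so 7 | x_1.
Assume 7 | x_j, so x_j = 7t for some integer t.
Then x_{j+1} = 7x_j − 28 = 7·(7t) − 28 = 7(7t − 4), so 7 | x_{j+1}.
Hence 7 | x_m for every m ≥ 1, by induction.

7 | x_m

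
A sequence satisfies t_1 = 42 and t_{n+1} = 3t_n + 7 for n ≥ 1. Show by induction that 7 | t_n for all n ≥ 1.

Base case: t_1 = 42 = 7·6, so 7 | t_1.
Assume 7 | t_r, so t_r = 7s for some integer s.
Then t_{r+1} = 3t_r + 7 = 3·(7s) + 7 = 7(3s + 1), so 7 | t_{r+1}.
Hence 7 | t_n for every n ≥ 1, by induction.

7 | t_n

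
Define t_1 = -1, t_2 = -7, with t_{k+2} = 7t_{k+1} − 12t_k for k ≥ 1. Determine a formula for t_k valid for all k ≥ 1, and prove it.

Claim: t_k = -4^k + 3^k.

Base cases: t_1 = -1 and -4^1 + 3^1 = -1; t_2 = -7 and -4^2 + 3^2 = -7.
Assume t_j = -4^j + 3^j for all 1 ≤ j ≤ m, where m ≥ 2.
Then t_{m+1} = 7t_m − 12t_{m−1} = 7·(-4^m + 3^m) − 12·(-4^{m−1} + 3^{m−1}) = -(7·4 − 12)4^{m−1} + (7·3 − 12)3^{m−1} = -16·4^{m−1} + 9·3^{m−1} = -4^{m+1} + 3^{m+1}.
So the formula holds for m+1, and by strong induction t_k = -4^k + 3^k for all k ≥ 1.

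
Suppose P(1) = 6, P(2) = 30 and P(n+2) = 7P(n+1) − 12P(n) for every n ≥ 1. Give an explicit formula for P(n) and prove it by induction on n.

Claim: P(n) = 3·4^n − 2·3^n.

Base cases: P(1) = 6 and 3·4^1 − 2·3^1 = 6; P(2) = 30 and 3·4^2 − 2·3^2 = 30.
Assume P(j) = 3·4^j − 2·3^j for all 1 ≤ j ≤ m, where m ≥ 2.
Then P(m+1) = 7P(m) − 12P(m−1) = 7·(3·4^m − 2·3^m) − 12·(3·4^{m−1} − 2·3^{m−1}) = 3·(7·4 − 12)4^{m−1} − 2·(7·3 − 12)3^{m−1} = 48·4^{m−1} − 18·3^{m−1} = 3·4^{m+1} − 2·3^{m+1}.
So the formula holds for m+1, and by strong induction P(n) = 3·4^n − 2·3^n for all n ≥ 1.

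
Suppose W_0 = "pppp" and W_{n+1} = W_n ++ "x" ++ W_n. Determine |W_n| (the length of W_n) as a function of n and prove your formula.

Claim: |W_n| = 5·2^n − 1.

Base case: |W_0| = 4, and 5·2^0 − 1 = 4.
Assume |W_r| = 5·2^r − 1.
Then |W_{r+1}| = |W_r| + 1 + |W_r| = 2|W_r| + 1 = 2(5·2^r − 1) + 1 = 5·2^{r+1} − 2 + 1 = 5·2^{r+1} − 1.
So the formula holds for r+1, and by induction |W_n| = 5·2^n − 1 for all n ≥ 0.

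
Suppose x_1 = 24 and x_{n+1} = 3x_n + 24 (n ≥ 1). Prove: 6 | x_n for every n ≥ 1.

Base case: x_1 = 24 = 6·4, so 6 | x_1.
Assume 6 | x_m, so x_m = 6t for some integer t.
Then x_{m+1} = 3x_m + 24 = 3·(6t) + 24 = 6(3t + 4), so 6 | x_{m+1}.
This completes the inductive step, so 6 | x_n for all n ≥ 1.

6 | x_n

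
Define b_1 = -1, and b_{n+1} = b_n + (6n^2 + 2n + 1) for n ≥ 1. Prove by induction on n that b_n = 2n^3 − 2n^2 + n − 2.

Base case: b_1 = -1, and 2·1^3 − 2·1^2 + 1 − 2 = -1.
Assume b_k = 2k^3 − 2k^2 + k − 2.
Then b_{k+1} = b_k + (6k^2 + 2k + 1) = (2k^3 − 2k^2 + k − 2) + (6k^2 + 2k + 1) = 2k^3 + 4k^2 + 3k − 1,
and 2·(k+1)^3 − 2·(k+1)^2 + (k+1) − 2 = 2k^3 + 4k^2 + 3k − 1.
By induction, b_n = 2n^3 − 2n^2 + n − 2 for all n ≥ 1.

b_n = 2n^3 − 2n^2 + n − 2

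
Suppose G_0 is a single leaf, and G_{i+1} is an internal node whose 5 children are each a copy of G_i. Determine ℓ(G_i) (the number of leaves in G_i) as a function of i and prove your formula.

Claim: ℓ(G_i) = 5^i.

Base case: ℓ(G_0) = 1, and 5^0 = 1.
Assume ℓ(G_j) = 5^j.
Then ℓ(G_{j+1}) = 5·ℓ(G_j) = 5·5^j = 5^{j+1}.
This completes the inductive step, so ℓ(G_i) = 5^i for all i ≥ 0.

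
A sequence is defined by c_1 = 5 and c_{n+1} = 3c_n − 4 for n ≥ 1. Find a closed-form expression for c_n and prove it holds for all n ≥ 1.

Claim: c_n = 3^n + 2.

Base case: c_1 = 5, and 3^1 + 2 = 3 + 2 = 5.
Assume c_j = 3^j + 2 for some j ≥ 1.
Then c_{j+1} = 3c_j − 4 = 3·(3^j + 2) − 4 = 3^{j+1} + 6 − 4 = 3^{j+1} + 2.
This completes the inductive step, so c_n = 3^n + 2 for all n ≥ 1.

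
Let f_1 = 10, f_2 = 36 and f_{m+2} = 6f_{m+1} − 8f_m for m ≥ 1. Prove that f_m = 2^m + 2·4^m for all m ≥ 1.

Base cases: f_1 = 10 and 2^1 + 2·4^1 = 10; f_2 = 36 and 2^2 + 2·4^2 = 36.
Assume f_j = 2^j + 2·4^j for all 1 ≤ j ≤ k, where k ≥ 2.
Then f_{k+1} = 6f_k − 8f_{k−1} = 6·(2^k + 2·4^k) − 8·(2^{k−1} + 2·4^{k−1}) = (6·2 − 8)2^{k−1} + 2·(6·4 − 8)4^{k−1} = 4·2^{k−1} + 32·4^{k−1} = 2^{k+1} + 2·4^{k+1}.
Hence f_m = 2^m + 2·4^m for every m ≥ 1, by strong induction.

f_m = 2^m + 2·4^m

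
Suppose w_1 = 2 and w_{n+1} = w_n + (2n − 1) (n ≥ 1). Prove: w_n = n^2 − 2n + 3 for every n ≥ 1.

Base case: w_1 = 2, and 1^2 − 2·1 + 3 = 2.
Assume w_k = k^2 − 2k + 3.
Then w_{k+1} = w_k + (2k − 1) = (k^2 − 2k + 3) + (2k − 1) = k^2 + 2,
and (k+1)^2 − 2·(k+1) + 3 = k^2 + 2.
This completes the inductive step, so w_n = n^2 − 2n + 3 for all n ≥ 1.

w_n = n^2 − 2n + 3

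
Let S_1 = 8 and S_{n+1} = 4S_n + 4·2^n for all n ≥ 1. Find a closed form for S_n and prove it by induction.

Claim: S_n = 3·4^n − 2·2^n.

Base case: S_1 = 8, and 3·4^1 − 2·2^1 = 12 − 4 = 8.
Assume S_r = 3·4^r − 2·2^r for some r ≥ 1.
Then S_{r+1} = 4S_r + 4·2^r = 4·(3·4^r − 2·2^r) + 4·2^r = 3·4^{r+1} − 8·2^r + 4·2^r = 3·4^{r+1} − 4·2^r = 3·4^{r+1} − 2·2^{r+1}.
This completes the inductive step, so S_n = 3·4^n − 2·2^n for all n ≥ 1.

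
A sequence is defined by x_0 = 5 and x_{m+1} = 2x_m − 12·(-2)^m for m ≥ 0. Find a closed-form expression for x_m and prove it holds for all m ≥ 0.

Claim: x_m = 2·2^m + 3·(-2)^m.

Base case: x_0 = 5, and 2·2^0 + 3·(-2)^0 = 2 + 3 = 5.
Assume x_r = 2·2^r + 3·(-2)^r for some r ≥ 0.
Then x_{r+1} = 2x_r − 12·(-2)^r = 2·(2·2^r + 3·(-2)^r) − 12·(-2)^r = 2·2^{r+1} + 6·(-2)^r − 12·(-2)^r = 2·2^{r+1} − 6·(-2)^r = 2·2^{r+1} + 3·(-2)^{r+1}.
By induction, x_m = 2·2^m + 3·(-2)^m for all m ≥ 0.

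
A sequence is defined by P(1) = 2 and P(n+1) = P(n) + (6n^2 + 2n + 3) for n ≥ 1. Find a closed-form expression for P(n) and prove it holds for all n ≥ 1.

Claim: P(n) = 2n^3 − 2n^2 + 3n − 1.

Base case: P(1) = 2, and 2·1^3 − 2·1^2 + 3·1 − 1 = 2.
Assume P(j) = 2j^3 − 2j^2 + 3j − 1.
Then P(j+1) = P(j) + (6j^2 + 2j + 3) = (2j^3 − 2j^2 + 3j − 1) + (6j^2 + 2j + 3) = 2j^3 + 4j^2 + 5j + 2,
and 2·(j+1)^3 − 2·(j+1)^2 + 3·(j+1) − 1 = 2j^3 + 4j^2 + 5j + 2.
This completes the inductive step, so P(n) = 2n^3 − 2n^2 + 3n − 1 for all n ≥ 1.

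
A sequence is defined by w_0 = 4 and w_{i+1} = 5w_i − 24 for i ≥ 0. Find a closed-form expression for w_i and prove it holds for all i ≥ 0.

Claim: w_i = -2·5^i + 6.

Base case: w_0 = 4, and -2·5^0 + 6 = -2 + 6 = 4.
Assume w_m = -2·5^m + 6 for some m ≥ 0.
Then w_{m+1} = 5w_m − 24 = 5·(-2·5^m + 6) − 24 = -10·5^m + 30 − 24 = -2·5^{m+1} + 6.
By induction, w_i = -2·5^i + 6 for all i ≥ 0.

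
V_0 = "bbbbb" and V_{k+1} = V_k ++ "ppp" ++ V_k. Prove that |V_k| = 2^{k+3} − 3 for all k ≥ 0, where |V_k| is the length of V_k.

Base case: |V_0| = 5, and 2^{0+3} − 3 = 5.
Assume |V_r| = 2^{r+3} − 3.
Then |V_{r+1}| = |V_r| + 3 + |V_r| = 2|V_r| + 3 = 2(2^{r+3} − 3) + 3 = 2^{r+1+3} − 6 + 3 = 2^{r+1+3} − 3.
This completes the inductive step, so |V_k| = 2^{k+3} − 3 for all k ≥ 0.

|V_k| = 2^{k+3} − 3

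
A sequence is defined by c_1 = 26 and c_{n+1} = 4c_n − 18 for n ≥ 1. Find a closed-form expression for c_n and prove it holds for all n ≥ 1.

Claim: c_n = 5·4^n + 6.

Base case: c_1 = 26, and 5·4^1 + 6 = 20 + 6 = 26.
Assume c_m = 5·4^m + 6 for some m ≥ 1.
Then c_{m+1} = 4c_m − 18 = 4·(5·4^m + 6) − 18 = 20·4^m + 24 − 18 = 5·4^{m+1} + 6.
By induction, c_n = 5·4^n + 6 for all n ≥ 1.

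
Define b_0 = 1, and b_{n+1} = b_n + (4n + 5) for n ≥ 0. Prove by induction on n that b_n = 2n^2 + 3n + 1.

Base case: b_0 = 1, and 2·0^2 + 3·0 + 1 = 1.
Assume b_r = 2r^2 + 3r + 1.
Then b_{r+1} = b_r + (4r + 5) = (2r^2 + 3r + 1) + (4r + 5) = 2r^2 + 7r + 6,
and 2·(r+1)^2 + 3·(r+1) + 1 = 2r^2 + 7r + 6.
Hence b_n = 2n^2 + 3n + 1 for every n ≥ 0, by induction.

b_n = 2n^2 + 3n + 1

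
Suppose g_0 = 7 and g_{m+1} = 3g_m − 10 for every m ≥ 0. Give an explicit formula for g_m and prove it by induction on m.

Claim: g_m = 2·3^m + 5.

Base case: g_0 = 7, and 2·3^0 + 5 = 2 + 5 = 7.
Assume g_k = 2·3^k + 5 for some k ≥ 0.
Then g_{k+1} = 3g_k − 10 = 3·(2·3^k + 5) − 10 = 6·3^k + 15 − 10 = 2·3^{k+1} + 5.
So the formula holds for k+1, and by induction g_m = 2·3^m + 5 for all m ≥ 0.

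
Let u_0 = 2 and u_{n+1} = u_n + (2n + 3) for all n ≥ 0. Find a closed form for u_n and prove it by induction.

Claim: u_n = n^2 + 2n + 2.

Base case: u_0 = 2, and 0^2 + 2·0 + 2 = 2.
Assume u_j = j^2 + 2j + 2.
Then u_{j+1} = u_j + (2j + 3) = (j^2 + 2j + 2) + (2j + 3) = j^2 + 4j + 5,
and (j+1)^2 + 2·(j+1) + 2 = j^2 + 4j + 5.
Hence u_n = n^2 + 2n + 2 for every n ≥ 0, by induction.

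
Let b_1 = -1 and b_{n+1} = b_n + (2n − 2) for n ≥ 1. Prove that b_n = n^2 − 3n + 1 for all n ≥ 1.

Base case: b_1 = -1, and 1^2 − 3·1 + 1 = -1.
Assume b_k = k^2 − 3k + 1.
Then b_{k+1} = b_k + (2k − 2) = (k^2 − 3k + 1) + (2k − 2) = k^2 − k − 1,
and (k+1)^2 − 3·(k+1) + 1 = k^2 − k − 1.
Hence b_n = n^2 − 3n + 1 for every n ≥ 1, by induction.

b_n = n^2 − 3n + 1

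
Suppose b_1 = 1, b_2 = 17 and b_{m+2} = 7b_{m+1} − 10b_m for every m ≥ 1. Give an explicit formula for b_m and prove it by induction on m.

Claim: b_m = 5^m − 2·2^m.

Base cases: b_1 = 1 and 5^1 − 2·2^1 = 1; b_2 = 17 and 5^2 − 2·2^2 = 17.
Assume b_j = 5^j − 2·2^j for all 1 ≤ j ≤ k, where k ≥ 2.
Then b_{k+1} = 7b_k − 10b_{k−1} = 7·(5^k − 2·2^k) − 10·(5^{k−1} − 2·2^{k−1}) = (7·5 − 10)5^{k−1} − 2·(7·2 − 10)2^{k−1} = 25·5^{k−1} − 8·2^{k−1} = 5^{k+1} − 2·2^{k+1}.
So the formula holds for k+1, and by strong induction b_m = 5^m − 2·2^m for all m ≥ 1.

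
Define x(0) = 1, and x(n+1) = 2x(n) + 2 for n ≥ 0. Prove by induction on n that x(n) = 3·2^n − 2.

Base case: x(0) = 1, and 3·2^0 − 2 = 3 − 2 = 1.
Assume x(k) = 3·2^k − 2 for some k ≥ 0.
Then x(k+1) = 2x(k) + 2 = 2·(3·2^k − 2) + 2 = 6·2^k − 4 + 2 = 3·2^{k+1} − 2.
So the formula holds for k+1, and by induction x(n) = 3·2^n − 2 for all n ≥ 0.

x(n) = 3·2^n − 2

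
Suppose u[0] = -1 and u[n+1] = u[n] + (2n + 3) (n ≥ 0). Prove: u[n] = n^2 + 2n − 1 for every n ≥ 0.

Base case: u[0] = -1, and 0^2 + 2·0 − 1 = -1.
Assume u[m] = m^2 + 2m − 1.
Then u[m+1] = u[m] + (2m + 3) = (m^2 + 2m − 1) + (2m + 3) = m^2 + 4m + 2,
and (m+1)^2 + 2·(m+1) − 1 = m^2 + 4m + 2.
This completes the inductive step, so u[n] = n^2 + 2n − 1 for all n ≥ 0.

u[n] = n^2 + 2n − 1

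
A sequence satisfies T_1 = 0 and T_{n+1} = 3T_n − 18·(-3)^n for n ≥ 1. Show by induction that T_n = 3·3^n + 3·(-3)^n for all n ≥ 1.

Base case: T_1 = 0, and 3·3^1 + 3·(-3)^1 = 9 − 9 = 0.
Assume T_r = 3·3^r + 3·(-3)^r for some r ≥ 1.
Then T_{r+1} = 3T_r − 18·(-3)^r = 3·(3·3^r + 3·(-3)^r) − 18·(-3)^r = 3·3^{r+1} + 9·(-3)^r − 18·(-3)^r = 3·3^{r+1} − 9·(-3)^r = 3·3^{r+1} + 3·(-3)^{r+1}.
So the formula holds for r+1, and by induction T_n = 3·3^n + 3·(-3)^n for all n ≥ 1.

T_n = 3·3^n + 3·(-3)^n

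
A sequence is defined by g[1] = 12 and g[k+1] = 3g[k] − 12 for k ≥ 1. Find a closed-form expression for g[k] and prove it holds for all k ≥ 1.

Claim: g[k] = 2·3^k + 6.

Base case: g[1] = 12, and 2·3^1 + 6 = 6 + 6 = 12.
Assume g[m] = 2·3^m + 6 for some m ≥ 1.
Then g[m+1] = 3g[m] − 12 = 3·(2·3^m + 6) − 12 = 6·3^m + 18 − 12 = 2·3^{m+1} + 6.
By induction, g[k] = 2·3^k + 6 for all k ≥ 1.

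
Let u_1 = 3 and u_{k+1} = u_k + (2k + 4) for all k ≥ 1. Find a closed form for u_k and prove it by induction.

Claim: u_k = k^2 + 3k − 1.

Base case: u_1 = 3, and 1^2 + 3·1 − 1 = 3.
Assume u_m = m^2 + 3m − 1.
Then u_{m+1} = u_m + (2m + 4) = (m^2 + 3m − 1) + (2m + 4) = m^2 + 5m + 3,
and (m+1)^2 + 3·(m+1) − 1 = m^2 + 5m + 3.
By induction, u_k = k^2 + 3k − 1 for all k ≥ 1.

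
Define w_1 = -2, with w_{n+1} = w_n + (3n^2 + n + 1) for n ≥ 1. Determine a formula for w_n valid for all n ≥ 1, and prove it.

Claim: w_n = n^3 − n^2 + n − 3.

Base case: w_1 = -2, and 1^3 − 1^2 + 1 − 3 = -2.
Assume w_j = j^3 − j^2 + j − 3.
Then w_{j+1} = w_j + (3j^2 + j + 1) = (j^3 − j^2 + j − 3) + (3j^2 + j + 1) = j^3 + 2j^2 + 2j − 2,
and (j+1)^3 − (j+1)^2 + (j+1) − 3 = j^3 + 2j^2 + 2j − 2.
This completes the inductive step, so w_n = n^3 − n^2 + n − 3 for all n ≥ 1.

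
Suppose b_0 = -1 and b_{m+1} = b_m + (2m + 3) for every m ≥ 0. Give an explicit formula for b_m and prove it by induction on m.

Claim: b_m = m^2 + 2m − 1.

Base case: b_0 = -1, and 0^2 + 2·0 − 1 = -1.
Assume b_k = k^2 + 2k − 1.
Then b_{k+1} = b_k + (2k + 3) = (k^2 + 2k − 1) + (2k + 3) = k^2 + 4k + 2,
and (k+1)^2 + 2·(k+1) − 1 = k^2 + 4k + 2.
Hence b_m = m^2 + 2m − 1 for every m ≥ 0, by induction.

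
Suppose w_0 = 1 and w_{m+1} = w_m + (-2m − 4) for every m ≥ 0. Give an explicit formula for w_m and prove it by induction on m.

Claim: w_m = -m^2 − 3m + 1.

Base case: w_0 = 1, and -0^2 − 3·0 + 1 = 1.
Assume w_k = -k^2 − 3k + 1.
Then w_{k+1} = w_k + (-2k − 4) = (-k^2 − 3k + 1) + (-2k − 4) = -k^2 − 5k − 3,
and -(k+1)^2 − 3·(k+1) + 1 = -k^2 − 5k − 3.
By induction, w_m = -m^2 − 3m + 1 for all m ≥ 0.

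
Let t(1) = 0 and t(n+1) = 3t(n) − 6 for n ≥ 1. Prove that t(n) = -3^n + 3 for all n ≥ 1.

Base case: t(1) = 0, and -3^1 + 3 = -3 + 3 = 0.
Assume t(r) = -3^r + 3 for some r ≥ 1.
Then t(r+1) = 3t(r) − 6 = 3·(-3^r + 3) − 6 = -3^{r+1} + 9 − 6 = -3^{r+1} + 3.
This completes the inductive step, so t(n) = -3^n + 3 for all n ≥ 1.

t(n) = -3^n + 3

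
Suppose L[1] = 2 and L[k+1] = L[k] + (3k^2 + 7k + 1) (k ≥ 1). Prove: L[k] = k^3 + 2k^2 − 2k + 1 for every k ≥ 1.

Base case: L[1] = 2, and 1^3 + 2·1^2 − 2·1 + 1 = 2.
Assume L[r] = r^3 + 2r^2 − 2r + 1.
Then L[r+1] = L[r] + (3r^2 + 7r + 1) = (r^3 + 2r^2 − 2r + 1) + (3r^2 + 7r + 1) = r^3 + 5r^2 + 5r + 2,
and (r+1)^3 + 2·(r+1)^2 − 2·(r+1) + 1 = r^3 + 5r^2 + 5r + 2.
Hence L[k] = k^3 + 2k^2 − 2k + 1 for every k ≥ 1, by induction.

L[k] = k^3 + 2k^2 − 2k + 1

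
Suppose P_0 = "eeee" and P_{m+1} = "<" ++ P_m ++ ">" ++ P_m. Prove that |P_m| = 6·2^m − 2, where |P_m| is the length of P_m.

Base case: |P_0| = 4, and 6·2^0 − 2 = 4.
Assume |P_j| = 6·2^j − 2.
Then |P_{j+1}| = 1 + |P_j| + 1 + |P_j| = 2|P_j| + 2 = 2(6·2^j − 2) + 2 = 6·2^{j+1} − 4 + 2 = 6·2^{j+1} − 2.
This completes the inductive step, so |P_m| = 6·2^m − 2 for all m ≥ 0.

|P_m| = 6·2^m − 2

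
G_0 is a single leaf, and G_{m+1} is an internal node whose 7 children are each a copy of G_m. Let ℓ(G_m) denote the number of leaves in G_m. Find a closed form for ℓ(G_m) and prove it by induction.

Claim: ℓ(G_m) = 7^m.

Base case: ℓ(G_0) = 1, and 7^0 = 1.
Assume ℓ(G_k) = 7^k.
Then ℓ(G_{k+1}) = 7·ℓ(G_k) = 7·7^k = 7^{k+1}.
This completes the inductive step, so ℓ(G_m) = 7^m for all m ≥ 0.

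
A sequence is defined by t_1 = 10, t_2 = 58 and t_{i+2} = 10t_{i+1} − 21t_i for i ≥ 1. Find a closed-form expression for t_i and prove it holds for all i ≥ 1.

Claim: t_i = 7^i + 3^i.

Base cases: t_1 = 10 and 7^1 + 3^1 = 10; t_2 = 58 and 7^2 + 3^2 = 58.
Assume t_p = 7^p + 3^p for all 1 ≤ p ≤ j, where j ≥ 2.
Then t_{j+1} = 10t_j − 21t_{j−1} = 10·(7^j + 3^j) − 21·(7^{j−1} + 3^{j−1}) = (10·7 − 21)7^{j−1} + (10·3 − 21)3^{j−1} = 49·7^{j−1} + 9·3^{j−1} = 7^{j+1} + 3^{j+1}.
Hence t_i = 7^i + 3^i for every i ≥ 1, by strong induction.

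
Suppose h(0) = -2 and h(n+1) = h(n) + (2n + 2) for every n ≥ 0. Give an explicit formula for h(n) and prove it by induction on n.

Claim: h(n) = n^2 + n − 2.

Base case: h(0) = -2, and 0^2 + 0 − 2 = -2.
Assume h(k) = k^2 + k − 2.
Then h(k+1) = h(k) + (2k + 2) = (k^2 + k − 2) + (2k + 2) = k^2 + 3k,
and (k+1)^2 + (k+1) − 2 = k^2 + 3k.
Hence h(n) = n^2 + n − 2 for every n ≥ 0, by induction.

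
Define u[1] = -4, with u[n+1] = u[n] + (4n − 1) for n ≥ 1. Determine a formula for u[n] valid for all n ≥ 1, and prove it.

Claim: u[n] = 2n^2 − 3n − 3.

Base case: u[1] = -4, and 2·1^2 − 3·1 − 3 = -4.
Assume u[r] = 2r^2 − 3r − 3.
Then u[r+1] = u[r] + (4r − 1) = (2r^2 − 3r − 3) + (4r − 1) = 2r^2 + r − 4,
and 2·(r+1)^2 − 3·(r+1) − 3 = 2r^2 + r − 4.
Hence u[n] = 2n^2 − 3n − 3 for every n ≥ 1, by induction.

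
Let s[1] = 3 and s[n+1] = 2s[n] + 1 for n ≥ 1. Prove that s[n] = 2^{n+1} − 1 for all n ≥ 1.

Base case: s[1] = 3, and 2^{1+1} − 1 = 4 − 1 = 3.
Assume s[m] = 2^{m+1} − 1 for some m ≥ 1.
Then s[m+1] = 2s[m] + 1 = 2·(2^{m+1} − 1) + 1 = 2^{m+2} − 2 + 1 = 2^{m+2} − 1.
By induction, s[n] = 2^{n+1} − 1 for all n ≥ 1.

s[n] = 2^{n+1} − 1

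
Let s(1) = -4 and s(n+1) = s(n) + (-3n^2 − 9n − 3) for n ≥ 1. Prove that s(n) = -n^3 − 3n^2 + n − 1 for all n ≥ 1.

Base case: s(1) = -4, and -1^3 − 3·1^2 + 1 − 1 = -4.
Assume s(k) = -k^3 − 3k^2 + k − 1.
Then s(k+1) = s(k) + (-3k^2 − 9k − 3) = (-k^3 − 3k^2 + k − 1) + (-3k^2 − 9k − 3) = -k^3 − 6k^2 − 8k − 4,
and -(k+1)^3 − 3·(k+1)^2 + (k+1) − 1 = -k^3 − 6k^2 − 8k − 4.
This completes the inductive step, so s(n) = -n^3 − 3n^2 + n − 1 for all n ≥ 1.

s(n) = -n^3 − 3n^2 + n − 1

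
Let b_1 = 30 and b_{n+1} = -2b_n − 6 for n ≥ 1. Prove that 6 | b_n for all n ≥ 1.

Base case: b_1 = 30 = 6·5, so 6 | b_1.
Assume 6 | b_k, so b_k = 6t for some integer t.
Then b_{k+1} = -2b_k − 6 = -2·(6t) − 6 = 6(-2t − 1), so 6 | b_{k+1}.
By induction, 6 | b_n for all n ≥ 1.

6 | b_n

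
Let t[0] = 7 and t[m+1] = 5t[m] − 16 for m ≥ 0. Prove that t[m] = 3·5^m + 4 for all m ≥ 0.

Base case: t[0] = 7, and 3·5^0 + 4 = 3 + 4 = 7.
Assume t[r] = 3·5^r + 4 for some r ≥ 0.
Then t[r+1] = 5t[r] − 16 = 5·(3·5^r + 4) − 16 = 15·5^r + 20 − 16 = 3·5^{r+1} + 4.
By induction, t[m] = 3·5^m + 4 for all m ≥ 0.

t[m] = 3·5^m + 4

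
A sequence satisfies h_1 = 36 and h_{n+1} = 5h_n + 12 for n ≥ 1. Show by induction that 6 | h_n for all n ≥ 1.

Base case: h_1 = 36 = 6·6, so 6 | h_1.
Assume 6 | h_r, so h_r = 6t for some integer t.
Then h_{r+1} = 5h_r + 12 = 5·(6t) + 12 = 6(5t + 2), so 6 | h_{r+1}.
Hence 6 | h_n for every n ≥ 1, by induction.

6 | h_n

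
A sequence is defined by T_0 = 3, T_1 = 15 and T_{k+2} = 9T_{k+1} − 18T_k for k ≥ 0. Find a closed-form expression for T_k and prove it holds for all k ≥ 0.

Claim: T_k = 2·6^k + 3^k.

Base cases: T_0 = 3 and 2·6^0 + 3^0 = 3; T_1 = 15 and 2·6^1 + 3^1 = 15.
Assume T_i = 2·6^i + 3^i for all 0 ≤ i ≤ j, where j ≥ 1.
Then T_{j+1} = 9T_j − 18T_{j−1} = 9·(2·6^j + 3^j) − 18·(2·6^{j−1} + 3^{j−1}) = 2·(9·6 − 18)6^{j−1} + (9·3 − 18)3^{j−1} = 72·6^{j−1} + 9·3^{j−1} = 2·6^{j+1} + 3^{j+1}.
Hence T_k = 2·6^k + 3^k for every k ≥ 0, by strong induction.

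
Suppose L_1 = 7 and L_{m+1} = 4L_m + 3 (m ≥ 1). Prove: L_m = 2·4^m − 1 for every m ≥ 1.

Base case: L_1 = 7, and 2·4^1 − 1 = 8 − 1 = 7.
Assume L_r = 2·4^r − 1 for some r ≥ 1.
Then L_{r+1} = 4L_r + 3 = 4·(2·4^r − 1) + 3 = 8·4^r − 4 + 3 = 2·4^{r+1} − 1.
By induction, L_m = 2·4^m − 1 for all m ≥ 1.

L_m = 2·4^m − 1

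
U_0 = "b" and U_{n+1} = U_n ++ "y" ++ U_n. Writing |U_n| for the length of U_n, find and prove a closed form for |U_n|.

Claim: |U_n| = 2^{n+1} − 1.

Base case: |U_0| = 1, and 2^{0+1} − 1 = 1.
Assume |U_k| = 2^{k+1} − 1.
Then |U_{k+1}| = |U_k| + 1 + |U_k| = 2|U_k| + 1 = 2(2^{k+1} − 1) + 1 = 2^{k+2} − 2 + 1 = 2^{k+2} − 1.
By induction, |U_n| = 2^{n+1} − 1 for all n ≥ 0.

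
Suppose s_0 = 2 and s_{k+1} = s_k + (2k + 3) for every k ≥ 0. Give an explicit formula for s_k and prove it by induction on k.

Claim: s_k = k^2 + 2k + 2.

Base case: s_0 = 2, and 0^2 + 2·0 + 2 = 2.
Assume s_j = j^2 + 2j + 2.
Then s_{j+1} = s_j + (2j + 3) = (j^2 + 2j + 2) + (2j + 3) = j^2 + 4j + 5,
and (j+1)^2 + 2·(j+1) + 2 = j^2 + 4j + 5.
This completes the inductive step, so s_k = k^2 + 2k + 2 for all k ≥ 0.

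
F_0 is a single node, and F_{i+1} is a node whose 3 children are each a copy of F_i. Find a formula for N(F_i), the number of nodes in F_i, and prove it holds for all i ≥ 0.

Claim: N(F_i) = (3^{i+1} − 1)/2.

Base case: N(F_0) = 1, and (3^{0+1} − 1)/2 = 1.
Assume N(F_m) = (3^{m+1} − 1)/2.
Then N(F_{m+1}) = 1 + 3N(F_m) = 1 + 3·(3^{m+1} − 1)/2 = 1 + (3^{m+2} − 3)/2 = (2 + 3^{m+2} − 3)/2 = (3^{m+2} − 1)/2.
By induction, N(F_i) = (3^{i+1} − 1)/2 for all i ≥ 0.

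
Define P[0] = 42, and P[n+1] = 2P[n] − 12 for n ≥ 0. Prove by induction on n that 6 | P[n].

Base case: P[0] = 42 = 6·7, so 6 | P[0].
Assume 6 | P[r], so P[r] = 6t for some integer t.
Then P[r+1] = 2P[r] − 12 = 2·(6t) − 12 = 6(2t − 2), so 6 | P[r+1].
So the property holds for r+1, and by induction 6 | P[n] for all n ≥ 0.

6 | P[n]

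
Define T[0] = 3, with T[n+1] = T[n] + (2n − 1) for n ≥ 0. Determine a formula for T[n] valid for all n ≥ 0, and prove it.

Claim: T[n] = n^2 − 2n + 3.

Base case: T[0] = 3, and 0^2 − 2·0 + 3 = 3.
Assume T[k] = k^2 − 2k + 3.
Then T[k+1] = T[k] + (2k − 1) = (k^2 − 2k + 3) + (2k − 1) = k^2 + 2,
and (k+1)^2 − 2·(k+1) + 3 = k^2 + 2.
By induction, T[n] = n^2 − 2n + 3 for all n ≥ 0.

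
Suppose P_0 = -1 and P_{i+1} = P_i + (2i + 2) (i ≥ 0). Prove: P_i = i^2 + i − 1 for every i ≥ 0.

Base case: P_0 = -1, and 0^2 + 0 − 1 = -1.
Assume P_r = r^2 + r − 1.
Then P_{r+1} = P_r + (2r + 2) = (r^2 + r − 1) + (2r + 2) = r^2 + 3r + 1,
and (r+1)^2 + (r+1) − 1 = r^2 + 3r + 1.
By induction, P_i = i^2 + i − 1 for all i ≥ 0.

P_i = i^2 + i − 1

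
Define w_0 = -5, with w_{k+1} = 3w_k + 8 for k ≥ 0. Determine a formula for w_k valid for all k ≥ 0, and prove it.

Claim: w_k = -3^k − 4.

Base case: w_0 = -5, and -3^0 − 4 = -1 − 4 = -5.
Assume w_m = -3^m − 4 for some m ≥ 0.
Then w_{m+1} = 3w_m + 8 = 3·(-3^m − 4) + 8 = -3^{m+1} − 12 + 8 = -3^{m+1} − 4.
This completes the inductive step, so w_k = -3^k − 4 for all k ≥ 0.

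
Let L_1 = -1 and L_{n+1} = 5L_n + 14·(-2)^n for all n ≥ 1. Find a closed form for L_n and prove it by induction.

Claim: L_n = -5^n − 2·(-2)^n.

Base case: L_1 = -1, and -5^1 − 2·(-2)^1 = -5 + 4 = -1.
Assume L_r = -5^r − 2·(-2)^r for some r ≥ 1.
Then L_{r+1} = 5L_r + 14·(-2)^r = 5·(-5^r − 2·(-2)^r) + 14·(-2)^r = -5^{r+1} − 10·(-2)^r + 14·(-2)^r = -5^{r+1} + 4·(-2)^r = -5^{r+1} − 2·(-2)^{r+1}.
So the formula holds for r+1, and by induction L_n = -5^n − 2·(-2)^n for all n ≥ 1.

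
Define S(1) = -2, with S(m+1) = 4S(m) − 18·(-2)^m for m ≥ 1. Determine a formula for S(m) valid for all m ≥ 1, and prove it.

Claim: S(m) = 4^m + 3·(-2)^m.

Base case: S(1) = -2, and 4^1 + 3·(-2)^1 = 4 − 6 = -2.
Assume S(j) = 4^j + 3·(-2)^j for some j ≥ 1.
Then S(j+1) = 4S(j) − 18·(-2)^j = 4·(4^j + 3·(-2)^j) − 18·(-2)^j = 4^{j+1} + 12·(-2)^j − 18·(-2)^j = 4^{j+1} − 6·(-2)^j = 4^{j+1} + 3·(-2)^{j+1}.
Hence S(m) = 4^m + 3·(-2)^m for every m ≥ 1, by induction.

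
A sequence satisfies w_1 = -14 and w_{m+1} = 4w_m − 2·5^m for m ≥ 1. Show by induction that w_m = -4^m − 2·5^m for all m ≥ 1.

Base case: w_1 = -14, and -4^1 − 2·5^1 = -4 − 10 = -14.
Assume w_k = -4^k − 2·5^k for some k ≥ 1.
Then w_{k+1} = 4w_k − 2·5^k = 4·(-4^k − 2·5^k) − 2·5^k = -4^{k+1} − 8·5^k − 2·5^k = -4^{k+1} − 10·5^k = -4^{k+1} − 2·5^{k+1}.
By induction, w_m = -4^m − 2·5^m for all m ≥ 1.

w_m = -4^m − 2·5^m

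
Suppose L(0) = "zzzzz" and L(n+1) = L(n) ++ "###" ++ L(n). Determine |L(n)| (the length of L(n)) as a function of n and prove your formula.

Claim: |L(n)| = 2^{n+3} − 3.

Base case: |L(0)| = 5, and 2^{0+3} − 3 = 5.
Assume |L(k)| = 2^{k+3} − 3.
Then |L(k+1)| = |L(k)| + 3 + |L(k)| = 2|L(k)| + 3 = 2(2^{k+3} − 3) + 3 = 2^{k+1+3} − 6 + 3 = 2^{k+1+3} − 3.
So the formula holds for k+1, and by induction |L(n)| = 2^{n+3} − 3 for all n ≥ 0.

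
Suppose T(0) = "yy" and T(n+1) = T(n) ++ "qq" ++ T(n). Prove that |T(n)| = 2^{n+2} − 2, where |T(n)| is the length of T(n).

Base case: |T(0)| = 2, and 2^{0+2} − 2 = 2.
Assume |T(j)| = 2^{j+2} − 2.
Then |T(j+1)| = |T(j)| + 2 + |T(j)| = 2|T(j)| + 2 = 2(2^{j+2} − 2) + 2 = 2^{j+3} − 4 + 2 = 2^{j+3} − 2.
So the formula holds for j+1, and by induction |T(n)| = 2^{n+2} − 2 for all n ≥ 0.

|T(n)| = 2^{n+2} − 2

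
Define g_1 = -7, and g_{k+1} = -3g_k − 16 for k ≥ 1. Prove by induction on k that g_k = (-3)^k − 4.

Base case: g_1 = -7, and (-3)^1 − 4 = -3 − 4 = -7.
Assume g_m = (-3)^m − 4 for some m ≥ 1.
Then g_{m+1} = -3g_m − 16 = -3·((-3)^m − 4) − 16 = -3·(-3)^m + 12 − 16 = (-3)^{m+1} − 4.
By induction, g_k = (-3)^k − 4 for all k ≥ 1.

g_k = (-3)^k − 4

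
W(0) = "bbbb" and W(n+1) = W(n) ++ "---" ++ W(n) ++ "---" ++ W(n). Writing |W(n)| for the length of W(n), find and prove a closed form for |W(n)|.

Claim: |W(n)| = 7·3^n − 3.

Base case: |W(0)| = 4, and 7·3^0 − 3 = 4.
Assume |W(k)| = 7·3^k − 3.
Then |W(k+1)| = 3|W(k)| + 6 = 3(7·3^k − 3) + 6 = 7·3^{k+1} − 9 + 6 = 7·3^{k+1} − 3.
Hence |W(n)| = 7·3^n − 3 for every n ≥ 0, by induction.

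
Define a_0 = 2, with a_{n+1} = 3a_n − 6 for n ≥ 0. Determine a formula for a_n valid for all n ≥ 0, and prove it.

Claim: a_n = -3^n + 3.

Base case: a_0 = 2, and -3^0 + 3 = -1 + 3 = 2.
Assume a_k = -3^k + 3 for some k ≥ 0.
Then a_{k+1} = 3a_k − 6 = 3·(-3^k + 3) − 6 = -3^{k+1} + 9 − 6 = -3^{k+1} + 3.
By induction, a_n = -3^n + 3 for all n ≥ 0.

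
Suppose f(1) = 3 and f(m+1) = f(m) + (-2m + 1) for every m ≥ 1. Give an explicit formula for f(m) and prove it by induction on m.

Claim: f(m) = -m^2 + 2m + 2.

Base case: f(1) = 3, and -1^2 + 2·1 + 2 = 3.
Assume f(r) = -r^2 + 2r + 2.
Then f(r+1) = f(r) + (-2r + 1) = (-r^2 + 2r + 2) + (-2r + 1) = -r^2 + 3,
and -(r+1)^2 + 2·(r+1) + 2 = -r^2 + 3.
This completes the inductive step, so f(m) = -m^2 + 2m + 2 for all m ≥ 1.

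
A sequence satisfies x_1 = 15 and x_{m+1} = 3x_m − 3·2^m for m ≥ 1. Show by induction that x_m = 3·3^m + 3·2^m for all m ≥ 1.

Base case: x_1 = 15, and 3·3^1 + 3·2^1 = 9 + 6 = 15.
Assume x_k = 3·3^k + 3·2^k for some k ≥ 1.
Then x_{k+1} = 3x_k − 3·2^k = 3·(3·3^k + 3·2^k) − 3·2^k = 3·3^{k+1} + 9·2^k − 3·2^k = 3·3^{k+1} + 6·2^k = 3·3^{k+1} + 3·2^{k+1}.
By induction, x_m = 3·3^m + 3·2^m for all m ≥ 1.

x_m = 3·3^m + 3·2^m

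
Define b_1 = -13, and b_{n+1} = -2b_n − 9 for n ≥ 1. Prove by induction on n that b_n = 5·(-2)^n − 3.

Base case: b_1 = -13, and 5·(-2)^1 − 3 = -10 − 3 = -13.
Assume b_j = 5·(-2)^j − 3 for some j ≥ 1.
Then b_{j+1} = -2b_j − 9 = -2·(5·(-2)^j − 3) − 9 = -10·(-2)^j + 6 − 9 = 5·(-2)^{j+1} − 3.
So the formula holds for j+1, and by induction b_n = 5·(-2)^n − 3 for all n ≥ 1.

b_n = 5·(-2)^n − 3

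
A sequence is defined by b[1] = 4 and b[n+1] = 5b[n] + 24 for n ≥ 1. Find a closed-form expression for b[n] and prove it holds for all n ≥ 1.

Claim: b[n] = 2·5^n − 6.

Base case: b[1] = 4, and 2·5^1 − 6 = 10 − 6 = 4.
Assume b[r] = 2·5^r − 6 for some r ≥ 1.
Then b[r+1] = 5b[r] + 24 = 5·(2·5^r − 6) + 24 = 10·5^r − 30 + 24 = 2·5^{r+1} − 6.
Hence b[n] = 2·5^n − 6 for every n ≥ 1, by induction.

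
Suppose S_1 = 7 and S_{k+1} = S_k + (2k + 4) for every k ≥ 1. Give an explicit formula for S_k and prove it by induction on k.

Claim: S_k = k^2 + 3k + 3.

Base case: S_1 = 7, and 1^2 + 3·1 + 3 = 7.
Assume S_m = m^2 + 3m + 3.
Then S_{m+1} = S_m + (2m + 4) = (m^2 + 3m + 3) + (2m + 4) = m^2 + 5m + 7,
and (m+1)^2 + 3·(m+1) + 3 = m^2 + 5m + 7.
Hence S_k = k^2 + 3k + 3 for every k ≥ 1, by induction.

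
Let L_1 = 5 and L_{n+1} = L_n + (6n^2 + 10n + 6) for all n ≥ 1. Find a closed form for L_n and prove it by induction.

Claim: L_n = 2n^3 + 2n^2 + 2n − 1.

Base case: L_1 = 5, and 2·1^3 + 2·1^2 + 2·1 − 1 = 5.
Assume L_r = 2r^3 + 2r^2 + 2r − 1.
Then L_{r+1} = L_r + (6r^2 + 10r + 6) = (2r^3 + 2r^2 + 2r − 1) + (6r^2 + 10r + 6) = 2r^3 + 8r^2 + 12r + 5,
and 2·(r+1)^3 + 2·(r+1)^2 + 2·(r+1) − 1 = 2r^3 + 8r^2 + 12r + 5.
Hence L_n = 2n^3 + 2n^2 + 2n − 1 for every n ≥ 1, by induction.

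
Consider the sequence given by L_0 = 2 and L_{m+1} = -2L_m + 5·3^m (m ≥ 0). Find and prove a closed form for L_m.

Claim: L_m = (-2)^m + 3^m.

Base case: L_0 = 2, and (-2)^0 + 3^0 = 1 + 1 = 2.
Assume L_j = (-2)^j + 3^j for some j ≥ 0.
Then L_{j+1} = -2L_j + 5·3^j = -2·((-2)^j + 3^j) + 5·3^j = (-2)^{j+1} − 2·3^j + 5·3^j = (-2)^{j+1} + 3·3^j = (-2)^{j+1} + 3^{j+1}.
This completes the inductive step, so L_m = (-2)^m + 3^m for all m ≥ 0.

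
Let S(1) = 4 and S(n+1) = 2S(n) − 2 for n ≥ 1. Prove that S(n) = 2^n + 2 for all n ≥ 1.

Base case: S(1) = 4, and 2^1 + 2 = 2 + 2 = 4.
Assume S(j) = 2^j + 2 for some j ≥ 1.
Then S(j+1) = 2S(j) − 2 = 2·(2^j + 2) − 2 = 2^{j+1} + 4 − 2 = 2^{j+1} + 2.
So the formula holds for j+1, and by induction S(n) = 2^n + 2 for all n ≥ 1.

S(n) = 2^n + 2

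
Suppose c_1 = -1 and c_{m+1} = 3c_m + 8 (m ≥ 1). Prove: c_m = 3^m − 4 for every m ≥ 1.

Base case: c_1 = -1, and 3^1 − 4 = 3 − 4 = -1.
Assume c_j = 3^j − 4 for some j ≥ 1.
Then c_{j+1} = 3c_j + 8 = 3·(3^j − 4) + 8 = 3^{j+1} − 12 + 8 = 3^{j+1} − 4.
So the formula holds for j+1, and by induction c_m = 3^m − 4 for all m ≥ 1.

c_m = 3^m − 4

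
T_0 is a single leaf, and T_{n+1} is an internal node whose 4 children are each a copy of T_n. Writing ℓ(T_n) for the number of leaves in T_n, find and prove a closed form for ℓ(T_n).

Claim: ℓ(T_n) = 4^n.

Base case: ℓ(T_0) = 1, and 4^0 = 1.
Assume ℓ(T_m) = 4^m.
Then ℓ(T_{m+1}) = 4·ℓ(T_m) = 4·4^m = 4^{m+1}.
By induction, ℓ(T_n) = 4^n for all n ≥ 0.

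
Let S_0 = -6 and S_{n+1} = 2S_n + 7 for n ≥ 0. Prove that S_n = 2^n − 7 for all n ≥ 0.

Base case: S_0 = -6, and 2^0 − 7 = 1 − 7 = -6.
Assume S_m = 2^m − 7 for some m ≥ 0.
Then S_{m+1} = 2S_m + 7 = 2·(2^m − 7) + 7 = 2^{m+1} − 14 + 7 = 2^{m+1} − 7.
So the formula holds for m+1, and by induction S_n = 2^n − 7 for all n ≥ 0.

S_n = 2^n − 7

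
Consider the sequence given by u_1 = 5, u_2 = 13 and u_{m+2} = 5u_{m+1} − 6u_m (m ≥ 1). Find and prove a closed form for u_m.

Claim: u_m = 2^m + 3^m.

Base cases: u_1 = 5 and 2^1 + 3^1 = 5; u_2 = 13 and 2^2 + 3^2 = 13.
Assume u_j = 2^j + 3^j for all 1 ≤ j ≤ k, where k ≥ 2.
Then u_{k+1} = 5u_k − 6u_{k−1} = 5·(2^k + 3^k) − 6·(2^{k−1} + 3^{k−1}) = (5·2 − 6)2^{k−1} + (5·3 − 6)3^{k−1} = 4·2^{k−1} + 9·3^{k−1} = 2^{k+1} + 3^{k+1}.
So the formula holds for k+1, and by strong induction u_m = 2^m + 3^m for all m ≥ 1.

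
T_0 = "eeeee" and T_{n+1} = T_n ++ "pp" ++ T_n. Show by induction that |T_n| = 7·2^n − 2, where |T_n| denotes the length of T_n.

Base case: |T_0| = 5, and 7·2^0 − 2 = 5.
Assume |T_j| = 7·2^j − 2.
Then |T_{j+1}| = |T_j| + 2 + |T_j| = 2|T_j| + 2 = 2(7·2^j − 2) + 2 = 7·2^{j+1} − 4 + 2 = 7·2^{j+1} − 2.
This completes the inductive step, so |T_n| = 7·2^n − 2 for all n ≥ 0.

|T_n| = 7·2^n − 2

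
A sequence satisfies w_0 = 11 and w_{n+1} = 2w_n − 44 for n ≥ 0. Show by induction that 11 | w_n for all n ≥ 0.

Base case: w_0 = 11 = 11·1, so 11 | w_0.
Assume 11 | w_m, so w_m = 11t for some integer t.
Then w_{m+1} = 2w_m − 44 = 2·(11t) − 44 = 11(2t − 4), so 11 | w_{m+1}.
This completes the inductive step, so 11 | w_n for all n ≥ 0.

11 | w_n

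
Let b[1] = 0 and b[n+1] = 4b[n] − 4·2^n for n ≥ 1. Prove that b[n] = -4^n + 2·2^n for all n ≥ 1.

Base case: b[1] = 0, and -4^1 + 2·2^1 = -4 + 4 = 0.
Assume b[m] = -4^m + 2·2^m for some m ≥ 1.
Then b[m+1] = 4b[m] − 4·2^m = 4·(-4^m + 2·2^m) − 4·2^m = -4^{m+1} + 8·2^m − 4·2^m = -4^{m+1} + 4·2^m = -4^{m+1} + 2·2^{m+1}.
Hence b[n] = -4^n + 2·2^n for every n ≥ 1, by induction.

b[n] = -4^n + 2·2^n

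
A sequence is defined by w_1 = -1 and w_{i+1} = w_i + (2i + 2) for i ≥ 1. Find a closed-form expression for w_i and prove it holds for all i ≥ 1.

Claim: w_i = i^2 + i − 3.

Base case: w_1 = -1, and 1^2 + 1 − 3 = -1.
Assume w_r = r^2 + r − 3.
Then w_{r+1} = w_r + (2r + 2) = (r^2 + r − 3) + (2r + 2) = r^2 + 3r − 1,
and (r+1)^2 + (r+1) − 3 = r^2 + 3r − 1.
Hence w_i = i^2 + i − 3 for every i ≥ 1, by induction.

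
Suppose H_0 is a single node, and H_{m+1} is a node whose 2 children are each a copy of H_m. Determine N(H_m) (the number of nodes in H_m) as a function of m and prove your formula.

Claim: N(H_m) = 2^{m+1} − 1.

Base case: N(H_0) = 1, and 2^{0+1} − 1 = 1.
Assume N(H_j) = 2^{j+1} − 1.
Then N(H_{j+1}) = 1 + 2N(H_j) = 1 + 2(2^{j+1} − 1) = 2^{j+2} − 2 + 1 = 2^{j+2} − 1.
This completes the inductive step, so N(H_m) = 2^{m+1} − 1 for all m ≥ 0.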